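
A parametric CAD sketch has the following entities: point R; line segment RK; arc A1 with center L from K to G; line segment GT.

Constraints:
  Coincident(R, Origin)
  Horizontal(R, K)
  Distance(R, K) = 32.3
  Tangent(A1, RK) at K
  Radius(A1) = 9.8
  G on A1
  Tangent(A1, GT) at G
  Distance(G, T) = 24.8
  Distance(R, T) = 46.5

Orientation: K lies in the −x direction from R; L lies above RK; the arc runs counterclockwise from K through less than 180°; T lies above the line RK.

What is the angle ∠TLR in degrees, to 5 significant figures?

99.976°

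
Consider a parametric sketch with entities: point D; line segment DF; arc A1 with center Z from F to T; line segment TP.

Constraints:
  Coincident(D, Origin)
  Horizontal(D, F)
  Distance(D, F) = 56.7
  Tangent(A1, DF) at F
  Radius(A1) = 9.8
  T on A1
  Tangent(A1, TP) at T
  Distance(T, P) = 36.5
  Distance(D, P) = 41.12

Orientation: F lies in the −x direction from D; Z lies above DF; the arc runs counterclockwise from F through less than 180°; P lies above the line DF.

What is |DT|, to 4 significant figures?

49.25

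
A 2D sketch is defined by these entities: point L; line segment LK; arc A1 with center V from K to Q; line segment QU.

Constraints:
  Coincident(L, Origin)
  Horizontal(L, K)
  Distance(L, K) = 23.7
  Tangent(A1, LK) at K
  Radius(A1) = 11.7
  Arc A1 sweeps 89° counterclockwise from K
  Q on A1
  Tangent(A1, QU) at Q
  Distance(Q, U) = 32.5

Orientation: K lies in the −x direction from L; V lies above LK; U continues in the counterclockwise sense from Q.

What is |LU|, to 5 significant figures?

45.453

On A1, K sits at bearing -90° from V; an 89° counterclockwise sweep puts Q at bearing -1°, so Q = V + 11.7·(cos -1°, sin -1°) = (-12.002, 11.496). Since A1 is tangent to QU there, VQ ⟂ QU, so QU runs along (−sin -1°, cos -1°); with |QU| = 32.5, U = (-11.435, 43.991). Then |LU| = |U − L| = 45.453.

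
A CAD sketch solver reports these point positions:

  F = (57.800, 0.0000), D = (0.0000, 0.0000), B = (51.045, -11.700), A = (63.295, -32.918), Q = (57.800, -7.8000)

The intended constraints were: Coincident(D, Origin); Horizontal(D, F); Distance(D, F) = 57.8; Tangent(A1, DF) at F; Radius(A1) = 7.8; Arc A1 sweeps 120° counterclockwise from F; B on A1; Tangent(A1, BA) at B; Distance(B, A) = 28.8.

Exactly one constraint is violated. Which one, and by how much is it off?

Distance(B, A) = 28.8 — off by 4.30.

D = (0.00, 0.00) ✓; D.y = 0.00, F.y = 0.00 ✓; |DF| = 57.80 ✓; ∠(QF, FD) = 90.00° ✓; |QF| = 7.800 ✓; bearing(Q→B) − bearing(Q→F) = 120.0° ✓; |QB| = 7.800 ✓; ∠(QB, BA) = 90.00° ✓; |BA| = 24.50 ✗.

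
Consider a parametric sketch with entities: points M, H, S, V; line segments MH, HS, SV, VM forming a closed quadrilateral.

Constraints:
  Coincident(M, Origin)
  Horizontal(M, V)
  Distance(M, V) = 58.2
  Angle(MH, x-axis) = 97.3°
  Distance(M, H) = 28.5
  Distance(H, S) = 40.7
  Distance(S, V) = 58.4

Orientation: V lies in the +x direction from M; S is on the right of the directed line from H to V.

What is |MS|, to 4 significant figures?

12.21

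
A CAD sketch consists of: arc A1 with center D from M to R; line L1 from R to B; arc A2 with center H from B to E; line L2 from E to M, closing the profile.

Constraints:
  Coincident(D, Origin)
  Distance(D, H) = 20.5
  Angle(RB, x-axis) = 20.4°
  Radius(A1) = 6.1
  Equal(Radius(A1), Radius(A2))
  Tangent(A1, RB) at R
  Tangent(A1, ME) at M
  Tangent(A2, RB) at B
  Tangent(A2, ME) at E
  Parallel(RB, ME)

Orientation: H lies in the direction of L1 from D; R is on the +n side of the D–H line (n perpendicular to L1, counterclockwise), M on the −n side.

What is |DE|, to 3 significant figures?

21.4

Tangency of A1 to both parallel lines with radius 6.1 puts R and M at D ± 6.1·n: R = (-2.13, 5.72), M = (2.13, -5.72). Equal radii place B and E the same way about H: B = H + 6.1·n = (17.1, 12.9), E = H − 6.1·n = (21.3, 1.43). Then |DE| = |E − D| = 21.4.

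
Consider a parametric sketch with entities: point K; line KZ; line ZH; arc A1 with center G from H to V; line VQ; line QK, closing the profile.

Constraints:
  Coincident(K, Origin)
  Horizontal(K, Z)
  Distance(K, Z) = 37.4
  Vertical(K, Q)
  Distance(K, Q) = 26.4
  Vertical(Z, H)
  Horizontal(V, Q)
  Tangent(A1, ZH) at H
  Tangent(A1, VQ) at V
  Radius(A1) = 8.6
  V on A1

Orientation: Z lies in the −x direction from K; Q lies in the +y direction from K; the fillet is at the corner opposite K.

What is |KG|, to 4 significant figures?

33.86

K is at the origin; KZ is horizontal with |KZ| = 37.4 and Z on the −x side, so Z = (-37.40, 0.000). KQ is vertical with |KQ| = 26.4 and Q on the +y side, so Q = (0.000, 26.40). The virtual corner opposite K is at (-37.40, 26.40). Since A1 is tangent to ZH there, GH ⟂ ZH and tangency of A1 to VQ means the radius GV is perpendicular to VQ, with radius 8.6, so the center G sits 8.6 in from both sides at G = (-28.80, 17.80). Then |KG| = |G − K| = 33.86.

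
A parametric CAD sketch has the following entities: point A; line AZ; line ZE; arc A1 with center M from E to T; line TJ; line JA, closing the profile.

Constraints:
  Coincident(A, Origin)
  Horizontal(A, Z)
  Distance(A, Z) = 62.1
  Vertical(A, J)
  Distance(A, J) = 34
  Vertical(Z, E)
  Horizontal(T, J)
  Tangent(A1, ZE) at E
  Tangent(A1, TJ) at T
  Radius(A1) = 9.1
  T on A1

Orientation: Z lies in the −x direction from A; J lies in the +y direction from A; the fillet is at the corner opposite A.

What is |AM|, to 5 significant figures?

58.558

A and J share the same x with |AJ| = 34.0 and J on the +y side, so J = (0.0000, 34.000). The virtual corner opposite A is at (-62.100, 34.000). Since A1 is tangent to ZE there, ME ⟂ ZE and tangency of A1 to TJ means the radius MT is perpendicular to TJ, with radius 9.1, so the center M sits 9.1 in from both sides at M = (-53.000, 24.900). Then |AM| = |M − A| = 58.558.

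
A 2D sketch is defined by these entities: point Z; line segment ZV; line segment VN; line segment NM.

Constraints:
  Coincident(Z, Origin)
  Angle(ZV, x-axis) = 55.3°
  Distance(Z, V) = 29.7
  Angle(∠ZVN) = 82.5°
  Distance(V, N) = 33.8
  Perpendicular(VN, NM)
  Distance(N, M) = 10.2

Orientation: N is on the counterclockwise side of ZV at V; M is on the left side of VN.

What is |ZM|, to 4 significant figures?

35.58

∠ZVN = 82.5°, so VN runs at 55.3° + (180° − 82.5°) = 152.8° from the x-axis; with |VN| = 33.8, N = V + 33.8·(cos 152.8°, sin 152.8°) = (-13.15, 39.87). VN ⟂ NM; with |NM| = 10.2 on the left of VN, M = N + 10.2·(-0.4571, -0.8894) = (-17.82, 30.80). Then |ZM| = |M − Z| = 35.58.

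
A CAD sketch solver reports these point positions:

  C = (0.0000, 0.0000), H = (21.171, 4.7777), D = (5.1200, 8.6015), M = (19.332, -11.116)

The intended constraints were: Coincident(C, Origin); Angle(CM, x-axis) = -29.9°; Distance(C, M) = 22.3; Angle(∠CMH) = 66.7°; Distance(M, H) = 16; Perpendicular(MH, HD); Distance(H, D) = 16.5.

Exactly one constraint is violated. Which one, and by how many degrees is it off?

Perpendicular(MH, HD) — off by 6.80°.

C = (0.00, 0.00) ✓; CM at -29.90° ✓; |CM| = 22.30 ✓; ∠CMH = 66.70° ✓; |MH| = 16.00 ✓; ∠(MH, HD) = 83.20° ✗; |HD| = 16.50 ✓.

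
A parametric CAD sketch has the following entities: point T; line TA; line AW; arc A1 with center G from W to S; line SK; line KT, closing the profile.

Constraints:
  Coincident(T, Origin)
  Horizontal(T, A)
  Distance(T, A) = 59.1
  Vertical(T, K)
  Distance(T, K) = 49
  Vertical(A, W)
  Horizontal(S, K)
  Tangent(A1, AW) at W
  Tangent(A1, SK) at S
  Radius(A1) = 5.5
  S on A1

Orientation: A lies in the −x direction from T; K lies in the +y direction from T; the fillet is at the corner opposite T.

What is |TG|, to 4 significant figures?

69.03

T is at the origin; T and A share the same y with |TA| = 59.1 and A on the −x side, so A = (-59.10, 0.000). T and K share the same x with |TK| = 49.0 and K on the +y side, so K = (0.000, 49.00). The virtual corner opposite T is at (-59.10, 49.00). Tangency of A1 to AW means the radius GW is perpendicular to AW and A1 meets SK tangentially, so GS is at right angles to SK, with radius 5.5, so the center G sits 5.5 in from both sides at G = (-53.60, 43.50). Then |TG| = |G − T| = 69.03.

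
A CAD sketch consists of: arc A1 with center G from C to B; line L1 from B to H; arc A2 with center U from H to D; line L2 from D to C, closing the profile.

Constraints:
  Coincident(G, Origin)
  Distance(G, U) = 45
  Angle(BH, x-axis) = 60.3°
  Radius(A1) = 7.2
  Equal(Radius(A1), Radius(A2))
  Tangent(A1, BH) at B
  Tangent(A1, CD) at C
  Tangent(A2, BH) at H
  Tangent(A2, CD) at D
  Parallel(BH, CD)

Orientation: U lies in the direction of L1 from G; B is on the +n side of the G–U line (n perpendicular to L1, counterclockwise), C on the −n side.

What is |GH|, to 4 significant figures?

45.57

The slot axis is L1's direction at 60.3°, so u = (cos 60.3°, sin 60.3°) = (0.4955, 0.8686) and n = (−sin 60.3°, cos 60.3°) = (-0.8686, 0.4955). G is at the origin and U lies 45.0 along u from G, so U = 45.0·u = (22.30, 39.09). Tangency of A1 to both parallel lines with radius 7.2 puts B and C at G ± 7.2·n: B = (-6.254, 3.567), C = (6.254, -3.567). Equal radii place H and D the same way about U: H = U + 7.2·n = (16.04, 42.66), D = U − 7.2·n = (28.55, 35.52). Then |GH| = |H − G| = 45.57.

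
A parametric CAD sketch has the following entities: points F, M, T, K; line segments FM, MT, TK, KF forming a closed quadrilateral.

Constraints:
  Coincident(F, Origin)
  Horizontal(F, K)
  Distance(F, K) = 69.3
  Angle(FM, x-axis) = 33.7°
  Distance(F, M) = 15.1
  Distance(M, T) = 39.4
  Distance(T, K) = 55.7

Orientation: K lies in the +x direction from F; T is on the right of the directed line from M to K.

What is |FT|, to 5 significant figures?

37.200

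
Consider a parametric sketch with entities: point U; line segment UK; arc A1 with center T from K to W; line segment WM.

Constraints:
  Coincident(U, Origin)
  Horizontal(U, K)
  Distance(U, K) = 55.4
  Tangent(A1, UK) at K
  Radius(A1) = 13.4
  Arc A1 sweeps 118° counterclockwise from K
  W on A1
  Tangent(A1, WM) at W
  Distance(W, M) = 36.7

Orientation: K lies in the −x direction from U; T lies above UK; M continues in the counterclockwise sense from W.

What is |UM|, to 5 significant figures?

80.064

On A1, K sits at bearing -90° from T; a 118° counterclockwise sweep puts W at bearing 28°, so W = T + 13.4·(cos 28°, sin 28°) = (-43.569, 19.691). Since A1 is tangent to WM there, TW ⟂ WM, so WM runs along (−sin 28°, cos 28°); with |WM| = 36.7, M = (-60.798, 52.095). Then |UM| = |M − U| = 80.064.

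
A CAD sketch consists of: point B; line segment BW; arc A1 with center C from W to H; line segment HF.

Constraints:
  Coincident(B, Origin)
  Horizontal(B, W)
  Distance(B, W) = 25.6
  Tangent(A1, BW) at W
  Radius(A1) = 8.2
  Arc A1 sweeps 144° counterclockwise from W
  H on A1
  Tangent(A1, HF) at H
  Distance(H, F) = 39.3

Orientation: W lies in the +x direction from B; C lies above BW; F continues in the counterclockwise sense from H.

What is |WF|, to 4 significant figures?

46.55

On A1, W sits at bearing -90° from C; a 144° counterclockwise sweep puts H at bearing 54°, so H = C + 8.2·(cos 54°, sin 54°) = (30.42, 14.83). A1 meets HF tangentially, so CH is at right angles to HF, so HF runs along (−sin 54°, cos 54°); with |HF| = 39.3, F = (-1.375, 37.93). Then |WF| = |F − W| = 46.55.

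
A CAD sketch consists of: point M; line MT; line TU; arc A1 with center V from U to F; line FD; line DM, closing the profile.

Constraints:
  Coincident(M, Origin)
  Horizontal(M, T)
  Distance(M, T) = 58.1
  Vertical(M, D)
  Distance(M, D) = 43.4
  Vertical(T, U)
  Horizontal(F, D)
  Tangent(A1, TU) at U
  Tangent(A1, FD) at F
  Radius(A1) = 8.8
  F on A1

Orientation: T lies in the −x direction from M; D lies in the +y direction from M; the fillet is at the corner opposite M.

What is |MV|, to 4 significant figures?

60.23

M is at the origin; MT is horizontal with |MT| = 58.1 and T on the −x side, so T = (-58.10, 0.000). M and D share the same x with |MD| = 43.4 and D on the +y side, so D = (0.000, 43.40). The virtual corner opposite M is at (-58.10, 43.40). A1 meets TU tangentially, so VU is at right angles to TU and the tangent condition forces VF to be normal to FD, with radius 8.8, so the center V sits 8.8 in from both sides at V = (-49.30, 34.60). Then |MV| = |V − M| = 60.23.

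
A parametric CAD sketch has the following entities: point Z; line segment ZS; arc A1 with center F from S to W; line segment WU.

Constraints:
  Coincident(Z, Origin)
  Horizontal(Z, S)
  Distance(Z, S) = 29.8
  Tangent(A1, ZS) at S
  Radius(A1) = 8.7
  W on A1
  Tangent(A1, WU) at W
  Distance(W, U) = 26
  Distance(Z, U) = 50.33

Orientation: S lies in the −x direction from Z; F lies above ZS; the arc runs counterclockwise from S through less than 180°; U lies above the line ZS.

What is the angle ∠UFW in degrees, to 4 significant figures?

71.50°

Z is at the origin; Z and S share the same y with |ZS| = 29.8 and S on the −x side, so S = (-29.80, 0.000). The tangent condition forces FS to be normal to ZS, so F = S + (0, 8.7) = (-29.80, 8.700). Since FW ⟂ WU (tangency), |FU| = √(8.7² + 26.0²) = 27.42 regardless of where W sits on A1. So U lies on both circle(Z, 50.33) and circle(F, 27.42); the above-ZS intersection is U = (-35.70, 35.47). W is the foot of the tangent from U: W = (-22.34, 13.17).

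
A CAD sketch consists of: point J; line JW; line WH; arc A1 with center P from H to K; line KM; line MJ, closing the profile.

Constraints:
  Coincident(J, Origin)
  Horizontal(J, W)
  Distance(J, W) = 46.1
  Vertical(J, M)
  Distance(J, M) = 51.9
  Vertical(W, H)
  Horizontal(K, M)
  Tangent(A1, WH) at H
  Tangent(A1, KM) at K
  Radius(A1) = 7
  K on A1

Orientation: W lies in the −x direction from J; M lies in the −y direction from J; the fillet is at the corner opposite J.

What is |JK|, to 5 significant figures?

64.980

J is at the origin; J and W share the same y with |JW| = 46.1 and W on the −x side, so W = (-46.100, 0.0000). J and M share the same x with |JM| = 51.9 and M on the −y side, so M = (0.0000, -51.900). The virtual corner opposite J is at (-46.100, -51.900). The tangent condition forces PH to be normal to WH and since A1 is tangent to KM there, PK ⟂ KM, with radius 7.0, so the center P sits 7.0 in from both sides at P = (-39.100, -44.900). That places the tangent points at H = (-46.100, -44.900) on WH and K = (-39.100, -51.900) on KM. Then |JK| = |K − J| = 64.980.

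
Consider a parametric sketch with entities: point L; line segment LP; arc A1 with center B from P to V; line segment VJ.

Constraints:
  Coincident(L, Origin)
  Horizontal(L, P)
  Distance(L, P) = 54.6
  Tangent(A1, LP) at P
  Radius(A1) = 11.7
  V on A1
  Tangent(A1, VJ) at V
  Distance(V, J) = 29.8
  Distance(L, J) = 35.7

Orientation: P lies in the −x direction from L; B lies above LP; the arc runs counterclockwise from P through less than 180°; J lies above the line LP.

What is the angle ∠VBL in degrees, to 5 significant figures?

31.914°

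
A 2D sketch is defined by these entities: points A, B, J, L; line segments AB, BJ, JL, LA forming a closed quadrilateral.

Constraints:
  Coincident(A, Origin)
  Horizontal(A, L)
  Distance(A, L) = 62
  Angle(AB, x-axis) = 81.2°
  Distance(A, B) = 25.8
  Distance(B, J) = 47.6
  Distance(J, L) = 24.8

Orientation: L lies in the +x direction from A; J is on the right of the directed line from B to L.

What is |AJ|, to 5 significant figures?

39.046

A is at the origin; AL is horizontal with |AL| = 62.0 and L in +x, so L = (62.0, 0). AB runs at 81.2° with |AB| = 25.8, so B = (3.9470, 25.496). J is determined by |BJ| = 47.6 and |JL| = 24.8 together: it lies at the intersection of circle(B, 47.6) and circle(L, 24.8). With |BL| = 63.405, the foot of the radical line on BL is 44.720 from B and the perpendicular offset is √(47.6² − 44.720²) = 16.306. Taking the right-of-BL solution: J = (38.335, -7.4163).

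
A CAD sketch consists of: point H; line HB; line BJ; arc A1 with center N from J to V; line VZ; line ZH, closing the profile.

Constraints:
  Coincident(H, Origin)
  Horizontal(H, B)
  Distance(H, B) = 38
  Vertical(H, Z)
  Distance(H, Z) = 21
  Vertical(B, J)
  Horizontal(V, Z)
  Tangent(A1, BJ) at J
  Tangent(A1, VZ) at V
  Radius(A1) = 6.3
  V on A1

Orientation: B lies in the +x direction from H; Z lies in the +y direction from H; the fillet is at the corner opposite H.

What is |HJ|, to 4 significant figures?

40.74

H is at the origin; HB is horizontal with |HB| = 38.0 and B on the +x side, so B = (38.00, 0.000). H and Z share the same x with |HZ| = 21.0 and Z on the +y side, so Z = (0.000, 21.00). The virtual corner opposite H is at (38.00, 21.00). Since A1 is tangent to BJ there, NJ ⟂ BJ and the tangent condition forces NV to be normal to VZ, with radius 6.3, so the center N sits 6.3 in from both sides at N = (31.70, 14.70). That places the tangent points at J = (38.00, 14.70) on BJ and V = (31.70, 21.00) on VZ. Then |HJ| = |J − H| = 40.74.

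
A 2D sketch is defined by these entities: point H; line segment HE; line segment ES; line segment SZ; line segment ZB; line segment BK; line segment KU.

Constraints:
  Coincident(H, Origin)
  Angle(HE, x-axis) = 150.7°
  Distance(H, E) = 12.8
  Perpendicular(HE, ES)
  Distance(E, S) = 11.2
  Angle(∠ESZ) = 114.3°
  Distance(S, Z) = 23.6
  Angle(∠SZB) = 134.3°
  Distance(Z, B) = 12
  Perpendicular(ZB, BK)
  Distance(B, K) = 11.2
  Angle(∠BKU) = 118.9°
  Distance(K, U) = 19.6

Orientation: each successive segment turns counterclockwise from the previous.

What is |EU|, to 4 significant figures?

9.825

H is at the origin; HE runs at 150.7° with length 12.8, so E = (-11.16, 6.264). HE is perpendicular to ES, so ES runs at -119.3°; with |ES| = 11.2, S = (-16.64, -3.503). ∠ESZ = 114.3° gives SZ at -53.60° from the x-axis; with |SZ| = 23.6, Z = (-2.639, -22.50). ∠SZB = 134.3° gives ZB at -7.900° from the x-axis; with |ZB| = 12.0, B = (9.247, -24.15). ZB ⟂ BK, so BK runs at 82.10°; with |BK| = 11.2, K = (10.79, -13.05). ∠BKU = 118.9° gives KU at 143.2° from the x-axis; with |KU| = 19.6, U = (-4.908, -1.313). Then |EU| = |U − E| = 9.825.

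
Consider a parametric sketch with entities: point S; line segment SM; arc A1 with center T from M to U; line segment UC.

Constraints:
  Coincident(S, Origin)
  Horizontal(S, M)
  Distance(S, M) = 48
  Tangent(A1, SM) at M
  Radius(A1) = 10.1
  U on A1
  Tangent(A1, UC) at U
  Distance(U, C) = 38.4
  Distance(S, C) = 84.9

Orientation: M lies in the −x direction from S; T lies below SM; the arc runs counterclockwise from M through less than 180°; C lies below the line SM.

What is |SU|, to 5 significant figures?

57.044

Checks: S = (0.00, 0.00) ✓; |TU| = 10.10 ✓; ∠(TU, UC) = 90.00° ✓; |UC| = 38.40 ✓; |SC| = 84.90 ✓.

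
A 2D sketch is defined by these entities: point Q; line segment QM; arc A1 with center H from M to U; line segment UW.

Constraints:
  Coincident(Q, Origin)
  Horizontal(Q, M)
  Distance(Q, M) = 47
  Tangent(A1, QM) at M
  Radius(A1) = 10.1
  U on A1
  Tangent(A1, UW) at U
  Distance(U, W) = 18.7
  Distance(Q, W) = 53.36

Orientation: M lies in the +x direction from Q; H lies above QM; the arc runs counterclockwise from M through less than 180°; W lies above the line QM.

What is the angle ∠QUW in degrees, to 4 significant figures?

68.43°

Checks: |HU| = 10.10 ✓; ∠(HU, UW) = 90.00° ✓; |UW| = 18.70 ✓; |QW| = 53.36 ✓.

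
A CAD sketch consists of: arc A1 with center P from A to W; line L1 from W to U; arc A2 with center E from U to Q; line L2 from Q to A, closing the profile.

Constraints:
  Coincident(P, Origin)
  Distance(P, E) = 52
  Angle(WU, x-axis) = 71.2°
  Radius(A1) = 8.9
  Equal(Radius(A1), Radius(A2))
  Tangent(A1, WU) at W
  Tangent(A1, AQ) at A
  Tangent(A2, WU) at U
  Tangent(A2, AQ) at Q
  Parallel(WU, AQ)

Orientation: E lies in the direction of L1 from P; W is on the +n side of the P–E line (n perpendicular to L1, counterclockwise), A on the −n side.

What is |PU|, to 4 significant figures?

52.76

The slot axis is L1's direction at 71.2°, so u = (cos 71.2°, sin 71.2°) = (0.3223, 0.9466) and n = (−sin 71.2°, cos 71.2°) = (-0.9466, 0.3223). P is at the origin and E lies 52.0 along u from P, so E = 52.0·u = (16.76, 49.23). Tangency of A1 to both parallel lines with radius 8.9 puts W and A at P ± 8.9·n: W = (-8.425, 2.868), A = (8.425, -2.868). Equal radii place U and Q the same way about E: U = E + 8.9·n = (8.333, 52.09), Q = E − 8.9·n = (25.18, 46.36). Then |PU| = |U − P| = 52.76.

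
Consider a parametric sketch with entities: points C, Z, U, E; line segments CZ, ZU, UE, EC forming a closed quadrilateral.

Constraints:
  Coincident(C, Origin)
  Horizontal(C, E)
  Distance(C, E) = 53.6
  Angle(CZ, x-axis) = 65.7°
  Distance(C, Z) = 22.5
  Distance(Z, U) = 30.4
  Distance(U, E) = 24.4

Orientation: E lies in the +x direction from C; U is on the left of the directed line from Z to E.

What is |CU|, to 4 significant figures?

44.42

C is at the origin; CE is horizontal with |CE| = 53.6 and E in +x, so E = (53.6, 0). CZ runs at 65.7° with |CZ| = 22.5, so Z = (9.259, 20.51). U is determined by |ZU| = 30.4 and |UE| = 24.4 together: it lies at the intersection of circle(Z, 30.4) and circle(E, 24.4). With |ZE| = 48.85, the foot of the radical line on ZE is 27.79 from Z and the perpendicular offset is √(30.4² − 27.79²) = 12.32. Taking the left-of-ZE solution: U = (39.66, 20.02).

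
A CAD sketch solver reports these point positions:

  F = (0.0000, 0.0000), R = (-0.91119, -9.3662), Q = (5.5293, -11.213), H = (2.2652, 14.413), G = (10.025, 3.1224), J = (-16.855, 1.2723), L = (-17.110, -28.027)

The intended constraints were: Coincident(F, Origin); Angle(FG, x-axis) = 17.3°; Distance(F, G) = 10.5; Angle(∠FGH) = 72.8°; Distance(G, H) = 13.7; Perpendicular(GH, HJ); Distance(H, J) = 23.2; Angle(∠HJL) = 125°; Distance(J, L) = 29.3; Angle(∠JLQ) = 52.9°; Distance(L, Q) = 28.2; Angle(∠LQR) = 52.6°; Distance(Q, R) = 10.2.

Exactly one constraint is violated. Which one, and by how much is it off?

Distance(Q, R) = 10.2 — off by 3.50.

F = (0.00, 0.00) ✓; FG at 17.30° ✓; |FG| = 10.50 ✓; ∠FGH = 72.80° ✓; |GH| = 13.70 ✓; ∠(GH, HJ) = 90.00° ✓; |HJ| = 23.20 ✓; ∠HJL = 125.0° ✓; |JL| = 29.30 ✓; ∠JLQ = 52.90° ✓; |LQ| = 28.20 ✓; ∠LQR = 52.60° ✓; |QR| = 6.700 ✗.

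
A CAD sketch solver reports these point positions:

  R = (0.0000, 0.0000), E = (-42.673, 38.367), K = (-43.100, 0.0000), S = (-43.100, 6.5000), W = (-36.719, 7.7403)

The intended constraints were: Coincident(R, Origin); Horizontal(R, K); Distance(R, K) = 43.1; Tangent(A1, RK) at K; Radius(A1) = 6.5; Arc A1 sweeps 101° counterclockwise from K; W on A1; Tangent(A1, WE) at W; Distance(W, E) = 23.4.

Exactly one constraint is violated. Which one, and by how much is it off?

Distance(W, E) = 23.4 — off by 7.80.

R = (0.00, 0.00) ✓; R.y = 0.00, K.y = 0.00 ✓; |RK| = 43.10 ✓; ∠(SK, KR) = 90.00° ✓; |SK| = 6.500 ✓; bearing(S→W) − bearing(S→K) = 101.0° ✓; |SW| = 6.500 ✓; ∠(SW, WE) = 90.00° ✓; |WE| = 31.20 ✗.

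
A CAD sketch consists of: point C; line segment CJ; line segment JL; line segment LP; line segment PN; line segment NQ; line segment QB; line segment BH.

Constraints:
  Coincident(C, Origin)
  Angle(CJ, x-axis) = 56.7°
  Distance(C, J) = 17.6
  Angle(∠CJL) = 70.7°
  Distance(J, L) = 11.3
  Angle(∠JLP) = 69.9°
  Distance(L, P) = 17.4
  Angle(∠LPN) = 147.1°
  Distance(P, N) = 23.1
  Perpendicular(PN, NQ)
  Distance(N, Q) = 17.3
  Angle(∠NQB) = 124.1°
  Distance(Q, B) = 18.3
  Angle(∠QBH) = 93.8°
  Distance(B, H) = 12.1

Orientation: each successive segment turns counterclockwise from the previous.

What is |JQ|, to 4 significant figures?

28.70

C is at the origin; CJ runs at 56.7° with length 17.6, so J = (9.663, 14.71). ∠CJL = 70.7° gives JL at 166.0° from the x-axis; with |JL| = 11.3, L = (-1.302, 17.44). ∠JLP = 69.9° gives LP at -83.90° from the x-axis; with |LP| = 17.4, P = (0.5475, 0.1424). ∠LPN = 147.1° gives PN at -51.00° from the x-axis; with |PN| = 23.1, N = (15.08, -17.81). PN is perpendicular to NQ, so NQ runs at 39.00°; with |NQ| = 17.3, Q = (28.53, -6.922). Then |JQ| = |Q − J| = 28.70.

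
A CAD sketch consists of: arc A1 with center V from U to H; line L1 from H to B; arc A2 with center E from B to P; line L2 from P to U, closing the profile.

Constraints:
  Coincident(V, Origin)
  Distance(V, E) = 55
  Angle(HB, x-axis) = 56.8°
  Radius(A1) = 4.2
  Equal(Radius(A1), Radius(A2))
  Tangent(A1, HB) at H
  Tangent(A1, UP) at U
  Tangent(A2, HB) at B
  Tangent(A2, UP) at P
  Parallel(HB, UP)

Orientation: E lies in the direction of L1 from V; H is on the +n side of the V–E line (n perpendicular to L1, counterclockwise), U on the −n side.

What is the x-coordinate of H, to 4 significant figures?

-3.514

V is at the origin and E lies 55.0 along u from V, so E = 55.0·u = (30.12, 46.02). Tangency of A1 to both parallel lines with radius 4.2 puts H and U at V ± 4.2·n: H = (-3.514, 2.300), U = (3.514, -2.300). So H.x = -3.514.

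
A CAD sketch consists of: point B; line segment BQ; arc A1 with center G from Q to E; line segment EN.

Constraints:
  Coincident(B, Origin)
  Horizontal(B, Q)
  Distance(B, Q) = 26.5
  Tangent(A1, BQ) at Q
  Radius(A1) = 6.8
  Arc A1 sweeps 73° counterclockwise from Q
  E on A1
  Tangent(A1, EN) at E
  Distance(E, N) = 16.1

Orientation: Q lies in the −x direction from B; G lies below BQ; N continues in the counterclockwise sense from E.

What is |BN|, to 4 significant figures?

42.78

B is at the origin; BQ is horizontal with |BQ| = 26.5 and Q on the −x side, so Q = (-26.50, 0.000). Tangency of A1 to BQ means the radius GQ is perpendicular to BQ, so G = Q + (0, -6.8) = (-26.50, -6.800). On A1, Q sits at bearing 90° from G; a 73° counterclockwise sweep puts E at bearing 163°, so E = G + 6.8·(cos 163°, sin 163°) = (-33.00, -4.812). A1 meets EN tangentially, so GE is at right angles to EN, so EN runs along (−sin 163°, cos 163°); with |EN| = 16.1, N = (-37.71, -20.21). Then |BN| = |N − B| = 42.78.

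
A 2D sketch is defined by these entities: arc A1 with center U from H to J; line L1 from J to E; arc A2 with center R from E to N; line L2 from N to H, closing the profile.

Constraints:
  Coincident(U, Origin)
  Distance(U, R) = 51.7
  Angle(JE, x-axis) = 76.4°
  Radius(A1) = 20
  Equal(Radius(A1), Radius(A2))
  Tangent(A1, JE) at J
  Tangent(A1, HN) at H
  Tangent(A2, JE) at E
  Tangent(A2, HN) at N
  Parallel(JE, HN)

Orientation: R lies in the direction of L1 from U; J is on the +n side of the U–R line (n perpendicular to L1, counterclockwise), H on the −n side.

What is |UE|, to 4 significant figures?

55.43

The slot axis is L1's direction at 76.4°, so u = (cos 76.4°, sin 76.4°) = (0.2351, 0.9720) and n = (−sin 76.4°, cos 76.4°) = (-0.9720, 0.2351). U is at the origin and R lies 51.7 along u from U, so R = 51.7·u = (12.16, 50.25). Tangency of A1 to both parallel lines with radius 20.0 puts J and H at U ± 20.0·n: J = (-19.44, 4.703), H = (19.44, -4.703). Equal radii place E and N the same way about R: E = R + 20.0·n = (-7.282, 54.95), N = R − 20.0·n = (31.60, 45.55). Then |UE| = |E − U| = 55.43.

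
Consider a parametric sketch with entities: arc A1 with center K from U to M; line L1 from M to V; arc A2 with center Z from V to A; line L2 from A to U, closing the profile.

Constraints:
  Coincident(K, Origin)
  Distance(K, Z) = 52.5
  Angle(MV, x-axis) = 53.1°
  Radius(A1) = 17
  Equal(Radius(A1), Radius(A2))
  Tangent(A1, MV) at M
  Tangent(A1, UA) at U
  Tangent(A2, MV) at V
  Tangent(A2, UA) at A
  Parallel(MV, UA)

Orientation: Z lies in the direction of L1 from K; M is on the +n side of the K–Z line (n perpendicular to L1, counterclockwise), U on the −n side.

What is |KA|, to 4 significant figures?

55.18

The slot axis is L1's direction at 53.1°, so u = (cos 53.1°, sin 53.1°) = (0.6004, 0.7997) and n = (−sin 53.1°, cos 53.1°) = (-0.7997, 0.6004). K is at the origin and Z lies 52.5 along u from K, so Z = 52.5·u = (31.52, 41.98). Tangency of A1 to both parallel lines with radius 17.0 puts M and U at K ± 17.0·n: M = (-13.59, 10.21), U = (13.59, -10.21). Equal radii place V and A the same way about Z: V = Z + 17.0·n = (17.93, 52.19), A = Z − 17.0·n = (45.12, 31.78). Then |KA| = |A − K| = 55.18.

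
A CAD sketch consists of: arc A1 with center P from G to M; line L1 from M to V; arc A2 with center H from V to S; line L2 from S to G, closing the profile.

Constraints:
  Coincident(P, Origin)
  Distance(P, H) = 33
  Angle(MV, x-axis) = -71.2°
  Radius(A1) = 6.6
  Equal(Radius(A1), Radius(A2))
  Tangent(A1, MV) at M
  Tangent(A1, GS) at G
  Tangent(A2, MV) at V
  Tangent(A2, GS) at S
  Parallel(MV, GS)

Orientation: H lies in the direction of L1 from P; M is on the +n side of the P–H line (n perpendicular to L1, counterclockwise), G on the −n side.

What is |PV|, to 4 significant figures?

33.65

The slot axis is L1's direction at -71.2°, so u = (cos -71.2°, sin -71.2°) = (0.3223, -0.9466) and n = (−sin -71.2°, cos -71.2°) = (0.9466, 0.3223). P is at the origin and H lies 33.0 along u from P, so H = 33.0·u = (10.63, -31.24). Tangency of A1 to both parallel lines with radius 6.6 puts M and G at P ± 6.6·n: M = (6.248, 2.127), G = (-6.248, -2.127). Equal radii place V and S the same way about H: V = H + 6.6·n = (16.88, -29.11), S = H − 6.6·n = (4.387, -33.37). Then |PV| = |V − P| = 33.65.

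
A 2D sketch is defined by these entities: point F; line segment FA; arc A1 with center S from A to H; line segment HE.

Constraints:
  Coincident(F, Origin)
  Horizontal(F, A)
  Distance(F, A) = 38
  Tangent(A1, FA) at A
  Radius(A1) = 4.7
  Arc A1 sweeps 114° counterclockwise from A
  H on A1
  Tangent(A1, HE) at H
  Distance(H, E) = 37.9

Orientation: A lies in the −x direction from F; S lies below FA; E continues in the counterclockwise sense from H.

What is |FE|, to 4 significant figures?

49.22

F is at the origin; F and A share the same y with |FA| = 38.0 and A on the −x side, so A = (-38.00, 0.000). Tangency of A1 to FA means the radius SA is perpendicular to FA, so S = A + (0, -4.7) = (-38.00, -4.700). On A1, A sits at bearing 90° from S; a 114° counterclockwise sweep puts H at bearing 204°, so H = S + 4.7·(cos 204°, sin 204°) = (-42.29, -6.612). Tangency of A1 to HE means the radius SH is perpendicular to HE, so HE runs along (−sin 204°, cos 204°); with |HE| = 37.9, E = (-26.88, -41.24). Then |FE| = |E − F| = 49.22.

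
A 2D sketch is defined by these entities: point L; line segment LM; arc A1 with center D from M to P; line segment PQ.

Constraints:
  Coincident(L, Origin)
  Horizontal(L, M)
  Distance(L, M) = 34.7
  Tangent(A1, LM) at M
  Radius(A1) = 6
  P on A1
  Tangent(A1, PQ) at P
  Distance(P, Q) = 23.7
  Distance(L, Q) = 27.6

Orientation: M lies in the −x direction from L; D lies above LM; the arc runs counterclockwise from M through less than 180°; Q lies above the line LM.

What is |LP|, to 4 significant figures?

29.86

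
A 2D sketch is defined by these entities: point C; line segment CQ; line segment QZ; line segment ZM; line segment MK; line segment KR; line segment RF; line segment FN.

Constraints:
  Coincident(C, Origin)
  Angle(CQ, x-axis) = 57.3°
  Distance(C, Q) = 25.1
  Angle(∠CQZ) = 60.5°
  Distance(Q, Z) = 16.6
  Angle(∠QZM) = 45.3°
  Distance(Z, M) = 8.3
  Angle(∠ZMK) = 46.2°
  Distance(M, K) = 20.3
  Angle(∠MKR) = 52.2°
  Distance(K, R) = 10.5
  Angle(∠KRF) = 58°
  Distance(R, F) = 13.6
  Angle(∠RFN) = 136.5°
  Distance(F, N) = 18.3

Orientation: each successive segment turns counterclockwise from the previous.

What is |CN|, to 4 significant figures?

39.41

C is at the origin; CQ runs at 57.3° with length 25.1, so Q = (13.56, 21.12). ∠CQZ = 60.5° gives QZ at 176.8° from the x-axis; with |QZ| = 16.6, Z = (-3.014, 22.05). ∠QZM = 45.3° gives ZM at -48.50° from the x-axis; with |ZM| = 8.3, M = (2.486, 15.83). ∠ZMK = 46.2° gives MK at 85.30° from the x-axis; with |MK| = 20.3, K = (4.149, 36.06). ∠MKR = 52.2° gives KR at -146.9° from the x-axis; with |KR| = 10.5, R = (-4.647, 30.33). ∠KRF = 58.0° gives RF at -24.90° from the x-axis; with |RF| = 13.6, F = (7.689, 24.60). ∠RFN = 136.5° gives FN at 18.60° from the x-axis; with |FN| = 18.3, N = (25.03, 30.44). Then |CN| = |N − C| = 39.41.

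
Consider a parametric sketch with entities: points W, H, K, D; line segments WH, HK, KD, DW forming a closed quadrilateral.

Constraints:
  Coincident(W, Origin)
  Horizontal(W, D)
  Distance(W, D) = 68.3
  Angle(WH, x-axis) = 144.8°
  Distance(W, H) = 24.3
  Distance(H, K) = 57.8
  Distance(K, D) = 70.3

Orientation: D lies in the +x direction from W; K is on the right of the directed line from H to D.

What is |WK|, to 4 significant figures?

37.43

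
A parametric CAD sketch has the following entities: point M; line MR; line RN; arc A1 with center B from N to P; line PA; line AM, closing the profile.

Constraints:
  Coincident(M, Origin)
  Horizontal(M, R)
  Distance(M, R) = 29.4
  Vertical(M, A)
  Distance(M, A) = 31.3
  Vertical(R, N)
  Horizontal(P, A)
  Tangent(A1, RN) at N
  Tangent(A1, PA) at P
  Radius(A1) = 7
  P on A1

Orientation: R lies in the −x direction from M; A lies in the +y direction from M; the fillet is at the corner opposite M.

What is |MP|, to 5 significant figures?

38.490

The virtual corner opposite M is at (-29.400, 31.300). A1 meets RN tangentially, so BN is at right angles to RN and tangency of A1 to PA means the radius BP is perpendicular to PA, with radius 7.0, so the center B sits 7.0 in from both sides at B = (-22.400, 24.300). That places the tangent points at N = (-29.400, 24.300) on RN and P = (-22.400, 31.300) on PA. Then |MP| = |P − M| = 38.490.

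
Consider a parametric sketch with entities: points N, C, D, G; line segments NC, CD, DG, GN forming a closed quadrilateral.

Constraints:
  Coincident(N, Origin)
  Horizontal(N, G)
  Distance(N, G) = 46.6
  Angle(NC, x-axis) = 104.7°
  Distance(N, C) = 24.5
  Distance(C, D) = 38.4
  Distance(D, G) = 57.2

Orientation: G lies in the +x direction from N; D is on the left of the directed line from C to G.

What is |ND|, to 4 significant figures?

55.09

Checks: |NG| = 46.60 ✓; |NC| = 24.50 ✓; |CD| = 38.40 ✓; |DG| = 57.20 ✓.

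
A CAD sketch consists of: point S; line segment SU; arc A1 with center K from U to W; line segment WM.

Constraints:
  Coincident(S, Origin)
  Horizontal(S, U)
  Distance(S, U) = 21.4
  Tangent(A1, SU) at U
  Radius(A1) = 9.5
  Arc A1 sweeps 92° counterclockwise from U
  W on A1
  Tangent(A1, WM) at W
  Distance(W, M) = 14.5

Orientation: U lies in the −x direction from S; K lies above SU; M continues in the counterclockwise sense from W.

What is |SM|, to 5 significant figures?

27.307

S is at the origin; S and U share the same y with |SU| = 21.4 and U on the −x side, so U = (-21.400, 0.0000). Tangency of A1 to SU means the radius KU is perpendicular to SU, so K = U + (0, 9.5) = (-21.400, 9.5000). On A1, U sits at bearing -90° from K; a 92° counterclockwise sweep puts W at bearing 2°, so W = K + 9.5·(cos 2°, sin 2°) = (-11.906, 9.8315). Since A1 is tangent to WM there, KW ⟂ WM, so WM runs along (−sin 2°, cos 2°); with |WM| = 14.5, M = (-12.412, 24.323). Then |SM| = |M − S| = 27.307.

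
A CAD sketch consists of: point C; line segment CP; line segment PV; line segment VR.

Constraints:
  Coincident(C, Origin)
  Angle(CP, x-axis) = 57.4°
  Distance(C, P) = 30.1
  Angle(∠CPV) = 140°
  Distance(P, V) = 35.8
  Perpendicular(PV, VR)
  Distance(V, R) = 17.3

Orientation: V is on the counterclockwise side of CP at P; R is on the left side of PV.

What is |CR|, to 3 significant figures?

58.9

C is at the origin; CP runs at 57.4° with length 30.1, so P = 30.1·(cos 57.4°, sin 57.4°) = (16.2, 25.4). ∠CPV = 140.0°, so PV runs at 57.4° + (180° − 140.0°) = 97.4° from the x-axis; with |PV| = 35.8, V = P + 35.8·(cos 97.4°, sin 97.4°) = (11.6, 60.9). The perpendicularity gives VR at right angles to PV; with |VR| = 17.3 on the left of PV, R = V + 17.3·(-0.992, -0.129) = (-5.55, 58.6). Then |CR| = |R − C| = 58.9.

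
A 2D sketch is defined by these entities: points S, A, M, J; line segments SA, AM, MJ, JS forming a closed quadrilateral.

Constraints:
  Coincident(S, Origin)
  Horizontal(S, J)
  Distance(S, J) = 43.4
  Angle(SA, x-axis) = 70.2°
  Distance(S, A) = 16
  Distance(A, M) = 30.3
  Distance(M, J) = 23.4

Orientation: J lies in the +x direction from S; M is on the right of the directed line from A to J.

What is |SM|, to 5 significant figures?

24.482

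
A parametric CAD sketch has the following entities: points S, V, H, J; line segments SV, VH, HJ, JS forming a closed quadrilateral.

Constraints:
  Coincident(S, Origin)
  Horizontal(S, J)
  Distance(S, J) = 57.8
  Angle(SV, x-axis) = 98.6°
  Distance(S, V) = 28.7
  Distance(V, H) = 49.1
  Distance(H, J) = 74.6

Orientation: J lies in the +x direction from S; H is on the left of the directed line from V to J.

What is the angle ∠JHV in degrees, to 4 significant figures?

63.09°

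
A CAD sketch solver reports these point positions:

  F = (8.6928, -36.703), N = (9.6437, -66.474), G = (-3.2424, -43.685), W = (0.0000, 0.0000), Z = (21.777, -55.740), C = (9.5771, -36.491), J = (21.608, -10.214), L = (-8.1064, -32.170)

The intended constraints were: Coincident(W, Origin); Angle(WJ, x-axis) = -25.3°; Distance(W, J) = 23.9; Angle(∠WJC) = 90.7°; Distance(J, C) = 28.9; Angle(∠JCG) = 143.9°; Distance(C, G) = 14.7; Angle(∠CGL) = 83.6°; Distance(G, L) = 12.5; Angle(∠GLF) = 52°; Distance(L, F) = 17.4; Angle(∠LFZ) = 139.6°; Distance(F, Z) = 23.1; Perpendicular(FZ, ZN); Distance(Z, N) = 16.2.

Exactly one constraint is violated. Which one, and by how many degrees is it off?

Perpendicular(FZ, ZN) — off by 7.00°.

W = (0.00, 0.00) ✓; WJ at -25.30° ✓; |WJ| = 23.90 ✓; ∠WJC = 90.70° ✓; |JC| = 28.90 ✓; ∠JCG = 143.9° ✓; |CG| = 14.70 ✓; ∠CGL = 83.60° ✓; |GL| = 12.50 ✓; ∠GLF = 52.00° ✓; |LF| = 17.40 ✓; ∠LFZ = 139.6° ✓; |FZ| = 23.10 ✓; ∠(FZ, ZN) = 83.00° ✗; |ZN| = 16.20 ✓.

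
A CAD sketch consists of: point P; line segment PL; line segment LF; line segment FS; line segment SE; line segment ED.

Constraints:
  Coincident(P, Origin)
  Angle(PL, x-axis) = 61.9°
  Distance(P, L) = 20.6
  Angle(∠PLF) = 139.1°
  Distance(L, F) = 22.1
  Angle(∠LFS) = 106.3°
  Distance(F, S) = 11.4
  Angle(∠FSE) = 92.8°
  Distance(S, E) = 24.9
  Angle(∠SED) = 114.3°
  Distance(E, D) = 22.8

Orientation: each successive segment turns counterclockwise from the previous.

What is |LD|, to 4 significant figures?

14.12

P is at the origin; PL runs at 61.9° with length 20.6, so L = (9.703, 18.17). ∠PLF = 139.1° gives LF at 102.8° from the x-axis; with |LF| = 22.1, F = (4.807, 39.72). ∠LFS = 106.3° gives FS at 176.5° from the x-axis; with |FS| = 11.4, S = (-6.572, 40.42). ∠FSE = 92.8° gives SE at -96.30° from the x-axis; with |SE| = 24.9, E = (-9.304, 15.67). ∠SED = 114.3° gives ED at -30.60° from the x-axis; with |ED| = 22.8, D = (10.32, 4.063). Then |LD| = |D − L| = 14.12.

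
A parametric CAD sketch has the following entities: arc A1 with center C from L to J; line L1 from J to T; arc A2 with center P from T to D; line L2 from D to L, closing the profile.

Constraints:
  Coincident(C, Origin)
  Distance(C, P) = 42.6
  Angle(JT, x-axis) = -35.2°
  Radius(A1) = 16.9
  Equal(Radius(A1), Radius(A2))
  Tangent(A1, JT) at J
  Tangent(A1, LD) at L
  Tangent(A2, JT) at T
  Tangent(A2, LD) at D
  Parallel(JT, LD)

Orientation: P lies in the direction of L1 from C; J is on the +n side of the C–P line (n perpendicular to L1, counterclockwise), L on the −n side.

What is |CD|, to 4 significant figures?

45.83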